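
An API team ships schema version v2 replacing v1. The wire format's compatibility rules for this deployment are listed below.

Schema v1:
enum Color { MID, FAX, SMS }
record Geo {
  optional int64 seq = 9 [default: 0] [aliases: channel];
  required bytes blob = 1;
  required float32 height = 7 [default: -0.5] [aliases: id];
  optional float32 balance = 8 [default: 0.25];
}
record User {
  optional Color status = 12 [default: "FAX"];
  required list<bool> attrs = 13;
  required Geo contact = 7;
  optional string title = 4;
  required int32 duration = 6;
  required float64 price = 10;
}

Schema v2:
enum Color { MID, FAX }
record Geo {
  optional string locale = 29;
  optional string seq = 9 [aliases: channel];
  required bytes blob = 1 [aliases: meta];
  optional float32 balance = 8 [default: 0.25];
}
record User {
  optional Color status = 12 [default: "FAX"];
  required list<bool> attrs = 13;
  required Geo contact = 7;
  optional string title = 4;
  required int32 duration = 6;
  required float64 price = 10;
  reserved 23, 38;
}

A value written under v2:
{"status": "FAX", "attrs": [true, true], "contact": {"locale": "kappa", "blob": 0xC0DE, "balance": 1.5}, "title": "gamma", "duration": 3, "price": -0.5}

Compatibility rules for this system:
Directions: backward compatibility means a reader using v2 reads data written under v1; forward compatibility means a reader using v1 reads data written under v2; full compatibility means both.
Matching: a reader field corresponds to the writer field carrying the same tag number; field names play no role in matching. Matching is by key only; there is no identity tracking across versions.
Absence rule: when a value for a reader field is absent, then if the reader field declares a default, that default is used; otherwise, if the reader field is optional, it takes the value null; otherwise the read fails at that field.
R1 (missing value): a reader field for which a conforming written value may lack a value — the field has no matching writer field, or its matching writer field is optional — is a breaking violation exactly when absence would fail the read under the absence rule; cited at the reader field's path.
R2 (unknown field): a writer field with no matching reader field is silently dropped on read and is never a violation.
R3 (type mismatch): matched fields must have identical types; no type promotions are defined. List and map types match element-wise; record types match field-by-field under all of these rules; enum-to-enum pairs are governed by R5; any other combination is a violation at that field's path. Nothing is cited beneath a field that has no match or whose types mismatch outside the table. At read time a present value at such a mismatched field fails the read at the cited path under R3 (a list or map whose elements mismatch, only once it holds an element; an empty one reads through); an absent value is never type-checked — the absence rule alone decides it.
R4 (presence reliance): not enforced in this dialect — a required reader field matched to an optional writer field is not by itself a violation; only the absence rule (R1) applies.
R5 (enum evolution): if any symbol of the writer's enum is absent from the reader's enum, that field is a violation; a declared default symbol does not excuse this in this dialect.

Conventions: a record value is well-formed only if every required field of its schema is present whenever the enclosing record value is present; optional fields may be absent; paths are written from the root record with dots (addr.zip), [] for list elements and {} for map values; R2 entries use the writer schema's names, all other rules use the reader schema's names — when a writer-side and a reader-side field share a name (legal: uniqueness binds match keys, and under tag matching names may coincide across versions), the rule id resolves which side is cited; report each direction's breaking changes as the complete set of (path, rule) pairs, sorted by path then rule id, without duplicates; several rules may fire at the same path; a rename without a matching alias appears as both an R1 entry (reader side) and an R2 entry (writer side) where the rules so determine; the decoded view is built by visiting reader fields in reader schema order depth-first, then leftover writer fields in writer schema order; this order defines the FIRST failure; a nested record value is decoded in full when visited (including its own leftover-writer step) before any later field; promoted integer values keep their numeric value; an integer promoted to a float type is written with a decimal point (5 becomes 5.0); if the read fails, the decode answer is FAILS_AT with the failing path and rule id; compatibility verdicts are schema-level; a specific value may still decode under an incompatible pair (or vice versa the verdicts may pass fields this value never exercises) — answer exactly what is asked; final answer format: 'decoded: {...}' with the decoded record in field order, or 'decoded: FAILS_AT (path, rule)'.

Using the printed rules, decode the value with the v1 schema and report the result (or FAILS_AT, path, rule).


decoded: {"status": "FAX", "attrs": [true, true], "contact": {"seq": 0, "blob": 0xC0DE, "height": -0.5, "balance": 1.5}, "title": "gamma", "duration": 3, "price": -0.5}

in User below, arrows point writer -> reader
decode walk for User under reader schema v1:
  status := "FAX"
  attrs := [true, true]
  contact.seq := 0 (absent -> default)
  contact.blob := 0xC0DE
  contact.height := -0.5 (absent -> default)
  contact.balance := 1.5
  writer contact.locale: unknown -> dropped
  title := "gamma"
  duration := 3
  price := -0.5
  => decoded: {"status": "FAX", "attrs": [true, true], "contact": {"seq": 0, "blob": 0xC0DE, "height": -0.5, "balance": 1.5}, "title": "gamma", "duration": 3, "price": -0.5}
the other User changes do not affect what is asked:
  field seq in record Geo: type int64 changed to string (its default is dropped) -> changes User's schema-level verdicts only — the decode of this value is the same
  removed field height from record Geo -> inert under this dialect — no rule fires on User and the result does not move
  enum Color (field status in record User): symbol SMS removed -> changes User's schema-level verdicts only — the decode of this value is the same
  added field locale to record Geo: optional string, tag 29 (in v2 it sits immediately before seq) -> inert under this dialect — no rule fires on User and the result does not move


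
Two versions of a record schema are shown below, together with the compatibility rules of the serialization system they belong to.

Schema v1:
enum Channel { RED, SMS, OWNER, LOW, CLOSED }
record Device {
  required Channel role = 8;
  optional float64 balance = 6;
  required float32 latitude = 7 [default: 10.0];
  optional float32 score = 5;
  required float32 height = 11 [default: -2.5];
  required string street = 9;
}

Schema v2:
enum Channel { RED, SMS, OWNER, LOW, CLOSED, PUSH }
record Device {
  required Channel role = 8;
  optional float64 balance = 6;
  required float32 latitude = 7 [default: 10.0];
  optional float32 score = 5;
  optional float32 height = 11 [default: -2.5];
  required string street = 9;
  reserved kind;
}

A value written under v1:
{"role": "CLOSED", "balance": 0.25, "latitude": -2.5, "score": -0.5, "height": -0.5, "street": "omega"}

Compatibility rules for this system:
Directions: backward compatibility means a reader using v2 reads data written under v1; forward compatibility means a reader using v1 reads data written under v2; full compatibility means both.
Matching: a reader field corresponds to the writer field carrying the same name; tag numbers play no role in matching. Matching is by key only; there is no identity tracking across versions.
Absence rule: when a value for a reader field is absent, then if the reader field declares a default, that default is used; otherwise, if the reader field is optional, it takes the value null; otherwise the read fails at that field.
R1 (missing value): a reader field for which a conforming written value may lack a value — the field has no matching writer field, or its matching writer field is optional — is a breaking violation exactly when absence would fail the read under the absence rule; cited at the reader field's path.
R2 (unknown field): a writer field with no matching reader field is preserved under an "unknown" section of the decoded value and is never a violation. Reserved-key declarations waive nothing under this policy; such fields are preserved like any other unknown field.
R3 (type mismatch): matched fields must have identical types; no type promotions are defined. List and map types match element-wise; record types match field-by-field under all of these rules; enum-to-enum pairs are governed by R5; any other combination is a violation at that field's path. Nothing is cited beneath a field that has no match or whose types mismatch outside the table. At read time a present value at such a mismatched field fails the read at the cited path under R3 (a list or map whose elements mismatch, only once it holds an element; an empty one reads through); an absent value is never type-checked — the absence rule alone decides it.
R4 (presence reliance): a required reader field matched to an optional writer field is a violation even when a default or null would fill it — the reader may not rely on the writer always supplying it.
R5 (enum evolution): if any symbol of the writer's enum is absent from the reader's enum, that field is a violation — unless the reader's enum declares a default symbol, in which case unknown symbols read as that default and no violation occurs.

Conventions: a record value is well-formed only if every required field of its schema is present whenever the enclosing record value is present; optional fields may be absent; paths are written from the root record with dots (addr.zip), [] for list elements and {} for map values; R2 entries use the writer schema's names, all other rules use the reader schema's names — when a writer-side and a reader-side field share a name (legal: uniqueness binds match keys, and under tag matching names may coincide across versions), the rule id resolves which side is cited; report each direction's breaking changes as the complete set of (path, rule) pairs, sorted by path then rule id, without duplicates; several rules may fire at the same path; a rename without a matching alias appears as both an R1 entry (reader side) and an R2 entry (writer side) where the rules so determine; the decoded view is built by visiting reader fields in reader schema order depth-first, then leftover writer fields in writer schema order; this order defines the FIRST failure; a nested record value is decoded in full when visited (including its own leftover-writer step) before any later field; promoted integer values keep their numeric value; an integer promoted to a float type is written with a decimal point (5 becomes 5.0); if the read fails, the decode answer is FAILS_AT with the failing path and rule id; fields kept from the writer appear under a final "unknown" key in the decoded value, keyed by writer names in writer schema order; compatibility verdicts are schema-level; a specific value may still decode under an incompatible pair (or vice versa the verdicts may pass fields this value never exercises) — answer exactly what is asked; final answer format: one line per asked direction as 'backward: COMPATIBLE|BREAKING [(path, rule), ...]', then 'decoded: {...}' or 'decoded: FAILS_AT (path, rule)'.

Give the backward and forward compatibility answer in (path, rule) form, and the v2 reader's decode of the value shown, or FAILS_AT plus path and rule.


each type pair in Device: writer, then reader
backward pass over Device, reader schema v2, writer schema v1:
  role: Channel -> Channel, writer required; from role
  balance: float64 -> float64, writer optional; from balance
  latitude: float32 -> float32, writer required; from latitude
  score: float32 -> float32, writer optional; from score
  height: float32 -> float32, writer required; from height
  street: string -> string, writer required; from street
  => no violations; backward on Device: COMPATIBLE
forward pass over Device, reader schema v1, writer schema v2:
  role: Channel -> Channel, writer required; from role
  balance: float64 -> float64, writer optional; from balance
  latitude: float32 -> float32, writer required; from latitude
  score: float32 -> float32, writer optional; from score
  height: float32 -> float32, writer optional; from height
  street: string -> string, writer required; from street
  R4 fires at height
  R5 fires at role
  forward on Device therefore BREAKING (2)
migrating the Device value to v2:
  role := "CLOSED"
  balance := 0.25
  latitude := -2.5
  score := -0.5
  height := -0.5
  street := "omega"
  => decoded: {"role": "CLOSED", "balance": 0.25, "latitude": -2.5, "score": -0.5, "height": -0.5, "street": "omega"}

backward: COMPATIBLE []; forward: BREAKING [(height, R4), (role, R5)]; decoded: {"role": "CLOSED", "balance": 0.25, "latitude": -2.5, "score": -0.5, "height": -0.5, "street": "omega"}


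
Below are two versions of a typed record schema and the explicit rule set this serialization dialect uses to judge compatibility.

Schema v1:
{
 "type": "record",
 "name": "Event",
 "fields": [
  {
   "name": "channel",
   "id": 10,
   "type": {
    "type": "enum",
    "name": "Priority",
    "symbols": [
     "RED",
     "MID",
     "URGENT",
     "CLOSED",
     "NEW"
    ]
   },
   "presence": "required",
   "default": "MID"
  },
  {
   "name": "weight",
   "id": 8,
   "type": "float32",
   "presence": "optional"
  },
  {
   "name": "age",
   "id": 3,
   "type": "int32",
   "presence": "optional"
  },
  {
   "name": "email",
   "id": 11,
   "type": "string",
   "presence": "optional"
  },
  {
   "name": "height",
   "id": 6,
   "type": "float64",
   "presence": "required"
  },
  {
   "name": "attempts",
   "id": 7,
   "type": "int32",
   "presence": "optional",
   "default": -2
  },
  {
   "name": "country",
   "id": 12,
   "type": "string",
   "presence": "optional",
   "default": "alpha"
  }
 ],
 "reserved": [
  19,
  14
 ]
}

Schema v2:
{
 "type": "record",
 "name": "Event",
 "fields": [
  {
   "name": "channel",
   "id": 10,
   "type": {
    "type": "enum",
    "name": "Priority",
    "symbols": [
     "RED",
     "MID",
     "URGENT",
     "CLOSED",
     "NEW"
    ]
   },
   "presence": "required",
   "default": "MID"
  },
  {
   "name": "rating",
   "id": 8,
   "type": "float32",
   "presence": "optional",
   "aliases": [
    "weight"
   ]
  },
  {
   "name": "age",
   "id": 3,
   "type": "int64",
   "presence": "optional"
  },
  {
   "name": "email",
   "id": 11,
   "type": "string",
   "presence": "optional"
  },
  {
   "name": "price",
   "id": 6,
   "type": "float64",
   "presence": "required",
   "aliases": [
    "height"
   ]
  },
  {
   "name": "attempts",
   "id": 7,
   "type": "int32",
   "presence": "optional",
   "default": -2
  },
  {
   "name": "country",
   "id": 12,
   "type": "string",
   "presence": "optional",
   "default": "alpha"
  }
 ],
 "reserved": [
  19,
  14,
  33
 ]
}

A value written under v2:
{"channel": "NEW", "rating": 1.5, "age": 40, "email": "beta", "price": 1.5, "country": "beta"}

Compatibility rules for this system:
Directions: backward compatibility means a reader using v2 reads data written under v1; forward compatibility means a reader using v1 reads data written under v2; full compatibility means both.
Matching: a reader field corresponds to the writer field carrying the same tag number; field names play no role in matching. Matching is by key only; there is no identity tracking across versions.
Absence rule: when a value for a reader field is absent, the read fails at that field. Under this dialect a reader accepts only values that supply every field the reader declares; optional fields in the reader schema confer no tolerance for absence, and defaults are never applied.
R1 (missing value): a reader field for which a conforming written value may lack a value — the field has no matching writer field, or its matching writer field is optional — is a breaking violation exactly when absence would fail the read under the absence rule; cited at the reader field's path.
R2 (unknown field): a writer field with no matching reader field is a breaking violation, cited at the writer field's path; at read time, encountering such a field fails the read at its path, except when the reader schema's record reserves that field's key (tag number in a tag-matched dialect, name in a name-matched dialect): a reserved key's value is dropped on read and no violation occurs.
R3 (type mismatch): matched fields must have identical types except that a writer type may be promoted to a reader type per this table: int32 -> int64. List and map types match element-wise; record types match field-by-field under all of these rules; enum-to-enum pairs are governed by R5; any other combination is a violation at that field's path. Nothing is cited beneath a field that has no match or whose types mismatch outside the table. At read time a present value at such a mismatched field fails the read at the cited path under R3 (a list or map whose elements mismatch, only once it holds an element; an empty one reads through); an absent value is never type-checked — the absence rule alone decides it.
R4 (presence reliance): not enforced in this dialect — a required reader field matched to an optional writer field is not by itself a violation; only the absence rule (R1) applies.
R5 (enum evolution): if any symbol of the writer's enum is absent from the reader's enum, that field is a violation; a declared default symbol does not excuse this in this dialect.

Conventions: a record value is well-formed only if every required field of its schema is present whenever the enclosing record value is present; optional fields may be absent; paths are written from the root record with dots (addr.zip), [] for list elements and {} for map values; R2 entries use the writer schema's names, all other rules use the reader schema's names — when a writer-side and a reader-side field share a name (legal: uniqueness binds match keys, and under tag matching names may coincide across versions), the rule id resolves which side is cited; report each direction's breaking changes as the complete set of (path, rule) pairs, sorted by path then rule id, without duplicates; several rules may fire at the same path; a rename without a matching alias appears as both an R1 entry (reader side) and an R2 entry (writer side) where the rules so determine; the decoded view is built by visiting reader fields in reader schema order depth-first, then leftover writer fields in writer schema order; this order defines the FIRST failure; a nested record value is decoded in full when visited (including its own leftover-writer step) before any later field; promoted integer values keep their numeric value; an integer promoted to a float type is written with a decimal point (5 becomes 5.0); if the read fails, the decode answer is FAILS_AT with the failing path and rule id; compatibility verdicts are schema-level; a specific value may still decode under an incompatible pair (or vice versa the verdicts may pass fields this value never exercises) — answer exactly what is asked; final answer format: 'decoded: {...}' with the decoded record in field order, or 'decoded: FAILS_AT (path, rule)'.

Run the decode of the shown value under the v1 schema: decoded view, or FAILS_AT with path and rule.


decoded: FAILS_AT (age, R3)

each type pair in Event: writer, then reader
decode (reader v1):
  channel := "NEW"
  weight := 1.5 (from writer rating)
  read fails at age under R3
  => FAILS_AT (age, R3)
remaining Event differences; none change what is asked:
  renamed field height to price in record Event (alias height declared on the renamed field) -> triggers nothing under the printed rules; the Event answer is the same either way
  renamed field weight to rating in record Event (alias weight declared on the renamed field) -> a verdict-level change on Event — the shown value reads the same


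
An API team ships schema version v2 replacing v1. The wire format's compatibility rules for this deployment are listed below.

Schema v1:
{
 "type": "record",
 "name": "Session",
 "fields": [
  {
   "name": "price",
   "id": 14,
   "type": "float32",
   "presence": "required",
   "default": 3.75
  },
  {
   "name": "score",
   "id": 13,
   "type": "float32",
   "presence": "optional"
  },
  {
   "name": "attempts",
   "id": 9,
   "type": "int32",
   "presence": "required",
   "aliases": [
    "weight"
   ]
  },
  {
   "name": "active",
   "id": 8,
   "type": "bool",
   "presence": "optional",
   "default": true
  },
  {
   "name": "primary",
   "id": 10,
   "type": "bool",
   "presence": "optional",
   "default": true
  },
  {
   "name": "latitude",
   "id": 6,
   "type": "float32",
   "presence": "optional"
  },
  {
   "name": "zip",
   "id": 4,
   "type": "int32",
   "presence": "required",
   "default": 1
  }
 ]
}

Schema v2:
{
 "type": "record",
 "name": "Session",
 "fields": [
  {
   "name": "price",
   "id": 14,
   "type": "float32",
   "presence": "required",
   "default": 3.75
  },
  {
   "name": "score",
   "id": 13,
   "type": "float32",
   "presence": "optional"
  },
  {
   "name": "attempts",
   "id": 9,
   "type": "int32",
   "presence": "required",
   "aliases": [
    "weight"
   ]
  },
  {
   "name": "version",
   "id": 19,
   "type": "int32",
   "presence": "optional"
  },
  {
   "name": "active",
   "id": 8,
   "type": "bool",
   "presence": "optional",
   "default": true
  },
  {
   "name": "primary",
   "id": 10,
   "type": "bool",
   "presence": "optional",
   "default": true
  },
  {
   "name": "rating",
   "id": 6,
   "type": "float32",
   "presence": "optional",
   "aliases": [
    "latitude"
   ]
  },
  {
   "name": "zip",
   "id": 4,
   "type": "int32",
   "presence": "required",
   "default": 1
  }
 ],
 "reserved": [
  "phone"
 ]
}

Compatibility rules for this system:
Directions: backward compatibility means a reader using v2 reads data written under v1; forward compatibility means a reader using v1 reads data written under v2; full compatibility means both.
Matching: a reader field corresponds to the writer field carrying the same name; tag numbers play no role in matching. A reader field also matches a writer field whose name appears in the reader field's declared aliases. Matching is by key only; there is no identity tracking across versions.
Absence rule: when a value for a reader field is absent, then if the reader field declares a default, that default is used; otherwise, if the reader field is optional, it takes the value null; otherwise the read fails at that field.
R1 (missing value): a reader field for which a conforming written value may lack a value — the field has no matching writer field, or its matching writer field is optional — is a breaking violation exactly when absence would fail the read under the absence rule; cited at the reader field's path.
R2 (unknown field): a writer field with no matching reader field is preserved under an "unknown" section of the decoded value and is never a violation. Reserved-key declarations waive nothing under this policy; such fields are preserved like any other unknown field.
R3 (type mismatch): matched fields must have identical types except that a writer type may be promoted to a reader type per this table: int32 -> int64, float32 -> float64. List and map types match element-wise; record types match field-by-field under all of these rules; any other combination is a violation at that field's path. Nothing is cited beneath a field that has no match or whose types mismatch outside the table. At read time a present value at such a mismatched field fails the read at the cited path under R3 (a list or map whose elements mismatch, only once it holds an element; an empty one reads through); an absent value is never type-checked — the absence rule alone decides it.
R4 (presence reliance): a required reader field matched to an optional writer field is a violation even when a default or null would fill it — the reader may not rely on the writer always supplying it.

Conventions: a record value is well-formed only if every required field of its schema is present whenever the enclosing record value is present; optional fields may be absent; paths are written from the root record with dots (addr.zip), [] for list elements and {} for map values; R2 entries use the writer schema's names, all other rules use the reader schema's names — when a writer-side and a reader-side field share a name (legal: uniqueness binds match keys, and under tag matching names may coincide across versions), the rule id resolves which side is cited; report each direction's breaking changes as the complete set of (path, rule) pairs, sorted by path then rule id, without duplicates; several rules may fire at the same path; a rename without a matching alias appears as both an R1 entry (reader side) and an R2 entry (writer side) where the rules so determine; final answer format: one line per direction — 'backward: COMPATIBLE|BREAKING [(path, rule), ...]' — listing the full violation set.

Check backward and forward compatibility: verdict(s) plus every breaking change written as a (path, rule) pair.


backward: COMPATIBLE []; forward: COMPATIBLE []

in Session below, arrows point writer -> reader
backward analysis of Session with v2 as reader and v1 as writer:
  float32 -> float32, writer required: price aligns to price
  float32 -> float32, writer optional: score aligns to score
  int32 -> int32, writer required: attempts aligns to attempts
  version: no writer match
  bool -> bool, writer optional: active aligns to active
  bool -> bool, writer optional: primary aligns to primary
  float32 -> float32, writer optional: rating aligns to latitude
  int32 -> int32, writer required: zip aligns to zip
  => backward: COMPATIBLE
forward analysis of Session with v1 as reader and v2 as writer:
  float32 -> float32, writer required: price aligns to price
  float32 -> float32, writer optional: score aligns to score
  int32 -> int32, writer required: attempts aligns to attempts
  bool -> bool, writer optional: active aligns to active
  bool -> bool, writer optional: primary aligns to primary
  latitude: no writer match
  int32 -> int32, writer required: zip aligns to zip
  writer field version has no reader counterpart
  writer field rating has no reader counterpart
  => forward: COMPATIBLE


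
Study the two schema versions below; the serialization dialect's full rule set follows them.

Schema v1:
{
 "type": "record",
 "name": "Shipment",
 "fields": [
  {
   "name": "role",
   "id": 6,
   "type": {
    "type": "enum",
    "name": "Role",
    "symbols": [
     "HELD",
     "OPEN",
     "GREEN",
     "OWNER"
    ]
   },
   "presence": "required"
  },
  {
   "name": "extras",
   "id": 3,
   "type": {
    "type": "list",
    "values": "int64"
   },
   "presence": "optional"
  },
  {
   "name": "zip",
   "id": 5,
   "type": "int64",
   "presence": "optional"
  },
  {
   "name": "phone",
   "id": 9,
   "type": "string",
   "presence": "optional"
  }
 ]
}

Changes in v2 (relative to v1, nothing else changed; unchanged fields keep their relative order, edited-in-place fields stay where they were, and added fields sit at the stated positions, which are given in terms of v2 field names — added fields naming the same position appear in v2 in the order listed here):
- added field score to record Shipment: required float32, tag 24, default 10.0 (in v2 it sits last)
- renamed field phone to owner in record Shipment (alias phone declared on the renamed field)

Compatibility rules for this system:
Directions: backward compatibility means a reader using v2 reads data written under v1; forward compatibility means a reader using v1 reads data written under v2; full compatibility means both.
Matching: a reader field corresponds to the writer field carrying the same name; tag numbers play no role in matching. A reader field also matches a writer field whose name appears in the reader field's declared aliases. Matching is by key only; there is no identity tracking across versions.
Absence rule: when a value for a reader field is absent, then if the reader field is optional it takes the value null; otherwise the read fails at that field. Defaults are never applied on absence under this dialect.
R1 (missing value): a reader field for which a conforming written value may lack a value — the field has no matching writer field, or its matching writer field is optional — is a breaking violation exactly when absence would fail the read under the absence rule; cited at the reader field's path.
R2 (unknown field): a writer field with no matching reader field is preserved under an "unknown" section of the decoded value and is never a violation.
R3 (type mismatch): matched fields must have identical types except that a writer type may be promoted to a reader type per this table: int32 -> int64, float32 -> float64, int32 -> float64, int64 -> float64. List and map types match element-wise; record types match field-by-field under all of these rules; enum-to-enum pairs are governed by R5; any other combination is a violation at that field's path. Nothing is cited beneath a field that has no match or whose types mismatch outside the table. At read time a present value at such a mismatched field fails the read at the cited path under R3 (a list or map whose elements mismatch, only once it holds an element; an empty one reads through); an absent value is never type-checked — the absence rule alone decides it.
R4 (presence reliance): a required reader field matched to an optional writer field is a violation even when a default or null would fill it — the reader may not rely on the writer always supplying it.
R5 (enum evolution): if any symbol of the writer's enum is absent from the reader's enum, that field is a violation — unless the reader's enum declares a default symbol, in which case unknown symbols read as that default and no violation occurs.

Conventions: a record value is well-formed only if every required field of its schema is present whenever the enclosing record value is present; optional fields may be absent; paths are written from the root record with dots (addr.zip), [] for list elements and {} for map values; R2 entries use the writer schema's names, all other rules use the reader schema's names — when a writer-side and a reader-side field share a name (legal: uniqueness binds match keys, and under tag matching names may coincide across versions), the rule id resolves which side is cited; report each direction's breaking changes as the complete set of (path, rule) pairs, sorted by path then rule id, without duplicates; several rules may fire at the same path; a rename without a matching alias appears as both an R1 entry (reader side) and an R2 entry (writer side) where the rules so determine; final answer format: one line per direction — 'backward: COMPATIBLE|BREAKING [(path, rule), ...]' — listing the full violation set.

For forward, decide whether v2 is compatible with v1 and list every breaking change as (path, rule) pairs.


arrows below run writer -> reader for Shipment
forward pass over Shipment, reader schema v1, writer schema v2:
  role: paired with writer role (Role -> Role; writer required)
  extras: paired with writer extras (list<int64> -> list<int64>; writer optional)
  zip: paired with writer zip (int64 -> int64; writer optional)
  phone: no writer match
  writer field owner has no reader counterpart
  writer field score has no reader counterpart
  => forward verdict for Shipment: COMPATIBLE, no violations
ruling out the remaining Shipment differences:
  added field score to record Shipment: required float32, tag 24, default 10.0 (in v2 it sits last) -> matters only for Shipment's backward compatibility — outside the asked direction
  renamed field phone to owner in record Shipment (alias phone declared on the renamed field) -> inert for the asked Shipment verdict: nothing fires

forward: COMPATIBLE []


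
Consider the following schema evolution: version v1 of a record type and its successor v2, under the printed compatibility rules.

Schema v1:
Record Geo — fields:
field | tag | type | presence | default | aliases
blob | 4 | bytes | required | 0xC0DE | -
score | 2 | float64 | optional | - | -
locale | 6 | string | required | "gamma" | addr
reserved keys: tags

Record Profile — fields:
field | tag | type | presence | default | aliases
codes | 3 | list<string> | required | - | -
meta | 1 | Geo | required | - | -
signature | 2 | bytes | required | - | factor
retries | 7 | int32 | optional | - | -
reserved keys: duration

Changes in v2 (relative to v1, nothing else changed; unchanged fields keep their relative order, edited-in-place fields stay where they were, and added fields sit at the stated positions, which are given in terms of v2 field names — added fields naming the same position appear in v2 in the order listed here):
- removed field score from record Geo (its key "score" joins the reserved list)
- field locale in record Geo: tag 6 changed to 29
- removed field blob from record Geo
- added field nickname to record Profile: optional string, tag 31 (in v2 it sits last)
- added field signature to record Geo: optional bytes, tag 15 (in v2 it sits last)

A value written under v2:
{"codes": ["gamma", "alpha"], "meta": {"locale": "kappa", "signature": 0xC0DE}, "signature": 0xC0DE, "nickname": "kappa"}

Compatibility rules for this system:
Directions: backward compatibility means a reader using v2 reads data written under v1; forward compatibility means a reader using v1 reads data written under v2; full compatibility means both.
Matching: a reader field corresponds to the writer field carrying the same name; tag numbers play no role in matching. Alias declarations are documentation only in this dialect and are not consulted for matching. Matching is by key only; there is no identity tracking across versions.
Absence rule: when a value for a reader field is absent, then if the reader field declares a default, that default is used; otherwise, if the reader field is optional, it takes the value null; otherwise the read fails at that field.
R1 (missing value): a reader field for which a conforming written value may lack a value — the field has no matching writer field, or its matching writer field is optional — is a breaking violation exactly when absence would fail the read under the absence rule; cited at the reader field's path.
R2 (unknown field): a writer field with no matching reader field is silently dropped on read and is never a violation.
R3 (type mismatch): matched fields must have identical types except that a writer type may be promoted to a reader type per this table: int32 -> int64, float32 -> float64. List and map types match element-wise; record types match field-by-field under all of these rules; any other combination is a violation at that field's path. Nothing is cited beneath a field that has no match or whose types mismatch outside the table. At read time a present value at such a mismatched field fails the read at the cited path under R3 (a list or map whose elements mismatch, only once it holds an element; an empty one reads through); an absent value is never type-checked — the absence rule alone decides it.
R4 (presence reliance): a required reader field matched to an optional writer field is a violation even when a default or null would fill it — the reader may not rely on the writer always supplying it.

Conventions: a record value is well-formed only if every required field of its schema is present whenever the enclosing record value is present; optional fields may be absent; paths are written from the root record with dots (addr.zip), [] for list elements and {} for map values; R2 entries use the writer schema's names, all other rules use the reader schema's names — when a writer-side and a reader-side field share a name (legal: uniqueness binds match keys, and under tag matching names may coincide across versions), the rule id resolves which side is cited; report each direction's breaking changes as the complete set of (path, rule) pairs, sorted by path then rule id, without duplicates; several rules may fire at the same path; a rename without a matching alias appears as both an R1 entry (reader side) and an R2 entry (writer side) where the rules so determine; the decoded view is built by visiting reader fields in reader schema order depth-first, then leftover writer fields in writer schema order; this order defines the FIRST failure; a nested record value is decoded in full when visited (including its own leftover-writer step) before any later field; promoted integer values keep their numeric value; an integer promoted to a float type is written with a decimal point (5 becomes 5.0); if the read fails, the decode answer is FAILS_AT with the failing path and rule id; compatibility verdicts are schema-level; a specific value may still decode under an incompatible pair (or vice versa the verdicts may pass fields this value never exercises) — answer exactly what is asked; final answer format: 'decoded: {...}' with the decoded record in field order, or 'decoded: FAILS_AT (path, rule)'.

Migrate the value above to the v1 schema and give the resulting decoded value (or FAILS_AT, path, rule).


the writer's type comes first in each Profile pair
decoding the Profile value with the v1 reader:
  codes := ["gamma", "alpha"]
  meta.blob := 0xC0DE (absent -> default)
  meta.score := null (absent, optional -> null)
  meta.locale := "kappa"
  writer meta.signature: unknown -> dropped
  signature := 0xC0DE
  retries := null (absent, optional -> null)
  writer nickname: unknown -> dropped
  => decoded: {"codes": ["gamma", "alpha"], "meta": {"blob": 0xC0DE, "score": null, "locale": "kappa"}, "signature": 0xC0DE, "retries": null}
checking off the Profile differences that do not matter here:
  removed field score from record Geo (its key "score" joins the reserved list) -> inert under this dialect — no rule fires on Profile and the result does not move
  field locale in record Geo: tag 6 changed to 29 -> inert under this dialect — no rule fires on Profile and the result does not move
  removed field blob from record Geo -> inert under this dialect — no rule fires on Profile and the result does not move
  added field nickname to record Profile: optional string, tag 31 (in v2 it sits last) -> inert under this dialect — no rule fires on Profile and the result does not move
  added field signature to record Geo: optional bytes, tag 15 (in v2 it sits last) -> inert under this dialect — no rule fires on Profile and the result does not move

decoded: {"codes": ["gamma", "alpha"], "meta": {"blob": 0xC0DE, "score": null, "locale": "kappa"}, "signature": 0xC0DE, "retries": null}


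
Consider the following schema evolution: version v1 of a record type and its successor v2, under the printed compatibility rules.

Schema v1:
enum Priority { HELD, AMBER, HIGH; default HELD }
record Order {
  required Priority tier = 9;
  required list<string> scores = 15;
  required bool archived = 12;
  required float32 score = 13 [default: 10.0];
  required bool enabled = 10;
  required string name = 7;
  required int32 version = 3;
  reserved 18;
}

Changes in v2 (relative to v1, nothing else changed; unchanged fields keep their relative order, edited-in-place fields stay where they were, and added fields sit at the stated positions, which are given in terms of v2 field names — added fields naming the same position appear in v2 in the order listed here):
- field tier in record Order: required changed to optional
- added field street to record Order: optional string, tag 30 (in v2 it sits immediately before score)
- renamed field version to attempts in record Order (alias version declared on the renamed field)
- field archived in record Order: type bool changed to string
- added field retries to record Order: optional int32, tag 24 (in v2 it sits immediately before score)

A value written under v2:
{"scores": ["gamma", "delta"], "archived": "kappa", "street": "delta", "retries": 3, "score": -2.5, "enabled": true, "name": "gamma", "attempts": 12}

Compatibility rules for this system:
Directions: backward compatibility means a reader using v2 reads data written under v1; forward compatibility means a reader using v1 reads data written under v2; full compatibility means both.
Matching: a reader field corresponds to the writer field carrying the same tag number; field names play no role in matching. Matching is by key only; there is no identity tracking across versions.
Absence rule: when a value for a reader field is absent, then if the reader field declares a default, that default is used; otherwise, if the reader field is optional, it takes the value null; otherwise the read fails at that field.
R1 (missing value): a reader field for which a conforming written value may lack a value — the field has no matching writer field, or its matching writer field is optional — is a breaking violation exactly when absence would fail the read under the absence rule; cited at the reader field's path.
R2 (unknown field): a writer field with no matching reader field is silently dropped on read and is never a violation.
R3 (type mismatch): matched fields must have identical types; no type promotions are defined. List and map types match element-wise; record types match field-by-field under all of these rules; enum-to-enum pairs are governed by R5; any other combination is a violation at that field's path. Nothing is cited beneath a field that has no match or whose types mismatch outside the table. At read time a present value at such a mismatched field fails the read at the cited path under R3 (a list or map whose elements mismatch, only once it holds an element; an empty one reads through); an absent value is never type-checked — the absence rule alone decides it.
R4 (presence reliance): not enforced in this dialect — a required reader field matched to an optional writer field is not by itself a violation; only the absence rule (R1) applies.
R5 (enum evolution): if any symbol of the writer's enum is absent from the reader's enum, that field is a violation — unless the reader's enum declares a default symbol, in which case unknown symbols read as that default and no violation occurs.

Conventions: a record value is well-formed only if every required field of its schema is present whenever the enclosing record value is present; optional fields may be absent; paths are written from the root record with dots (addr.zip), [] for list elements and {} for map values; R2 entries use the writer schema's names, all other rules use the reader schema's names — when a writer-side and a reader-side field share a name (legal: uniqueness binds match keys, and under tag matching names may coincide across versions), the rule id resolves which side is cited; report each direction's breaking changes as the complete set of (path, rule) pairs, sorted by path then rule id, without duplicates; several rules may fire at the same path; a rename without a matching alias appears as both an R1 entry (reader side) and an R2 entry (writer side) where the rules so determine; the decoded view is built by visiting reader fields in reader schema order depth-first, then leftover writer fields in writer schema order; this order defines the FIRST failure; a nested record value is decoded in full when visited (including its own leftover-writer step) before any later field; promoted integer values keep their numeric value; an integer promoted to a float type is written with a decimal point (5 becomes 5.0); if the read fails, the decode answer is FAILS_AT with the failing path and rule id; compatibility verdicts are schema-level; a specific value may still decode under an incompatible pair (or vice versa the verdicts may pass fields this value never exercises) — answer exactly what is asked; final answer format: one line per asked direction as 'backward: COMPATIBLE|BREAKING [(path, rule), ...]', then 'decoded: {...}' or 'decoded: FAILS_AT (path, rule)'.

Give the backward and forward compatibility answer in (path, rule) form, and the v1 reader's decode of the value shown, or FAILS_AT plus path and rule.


the writer's type comes first in each Order pair
backward for Order (reader v2, writer v1):
  tier <- tier (Priority -> Priority, writer required)
  scores <- scores (list<string> -> list<string>, writer required)
  archived <- archived (bool -> string, writer required)
  street: no writer match
  retries: no writer match
  score <- score (float32 -> float32, writer required)
  enabled <- enabled (bool -> bool, writer required)
  name <- name (string -> string, writer required)
  attempts <- version (int32 -> int32, writer required)
  rule R3 violated at archived
  => 1 violation(s): backward is BREAKING for Order
forward for Order (reader v1, writer v2):
  tier <- tier (Priority -> Priority, writer optional)
  scores <- scores (list<string> -> list<string>, writer required)
  archived <- archived (string -> bool, writer required)
  score <- score (float32 -> float32, writer required)
  enabled <- enabled (bool -> bool, writer required)
  name <- name (string -> string, writer required)
  version <- attempts (int32 -> int32, writer required)
  leftover writer field: street
  leftover writer field: retries
  rule R3 violated at archived
  rule R1 violated at tier
  => 2 violation(s): forward is BREAKING for Order
decode walk for Order under reader schema v1:
  read fails at tier under R1 (no fill)
  => FAILS_AT (tier, R1)

backward: BREAKING [(archived, R3)]; forward: BREAKING [(archived, R3), (tier, R1)]; decoded: FAILS_AT (tier, R1)
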